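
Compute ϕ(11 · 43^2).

φ(20339) = 20339 · (1 − 1/11) · (1 − 1/43)
       = 20339 · 420/473 = 18060.

18060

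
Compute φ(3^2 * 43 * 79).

φ(30573) = 30573 · (1 − 1/3) · (1 − 1/43) · (1 − 1/79)
       = 30573 · 6552/10191 = 19656.

19656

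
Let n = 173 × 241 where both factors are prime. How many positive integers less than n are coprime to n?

φ(pq) = (p−1)(q−1) = 172 · 240 = 41280.

41280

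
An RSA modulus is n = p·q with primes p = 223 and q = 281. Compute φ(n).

62160

φ(62663) = 62663 · (1 − 1/223) · (1 − 1/281)
       = 62663 · 62160/62663 = 62160.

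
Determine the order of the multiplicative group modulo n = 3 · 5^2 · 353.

14080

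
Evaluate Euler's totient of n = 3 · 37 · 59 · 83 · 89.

30134016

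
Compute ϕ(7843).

6600

7843 = 11 × 23 × 31.
φ(7843) = 7843 · (1 − 1/11) · (1 − 1/23) · (1 − 1/31)
       = 7843 · 6600/7843 = 6600.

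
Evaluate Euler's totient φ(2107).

1764

Prime factorization: 2107 = 7^2 × 43.
φ(7^2) = 7^1·(7−1) = 7·6 = 42.
φ(43) = 43 − 1 = 42.
φ(2107) = 42 × 42 = 1764.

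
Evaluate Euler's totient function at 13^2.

φ(169) = 169 · (1 − 1/13)
       = 169 · 12/13 = 156.

156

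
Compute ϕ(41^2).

1640

φ(41^2) = 41^2 − 41^1 = 1681 − 41 = 1640.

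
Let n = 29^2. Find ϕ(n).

812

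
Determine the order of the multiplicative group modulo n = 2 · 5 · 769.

3072

φ(2) = 2 − 1 = 1.
φ(5) = 5 − 1 = 4.
φ(769) = 769 − 1 = 768.
φ(7690) = 1 × 4 × 768 = 3072.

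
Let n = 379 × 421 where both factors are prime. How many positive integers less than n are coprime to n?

158760

φ(159559) = 159559 · (1 − 1/379) · (1 − 1/421)
       = 159559 · 158760/159559 = 158760.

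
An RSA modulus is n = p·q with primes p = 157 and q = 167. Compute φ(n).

φ(n) = (p − 1)(q − 1) = (157−1)(167−1) = 156·166 = 25896.

25896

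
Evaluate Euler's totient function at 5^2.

φ(5^2) = 5^2 − 5^1 = 25 − 5 = 20.

20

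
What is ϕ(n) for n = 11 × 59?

580

φ(11) = 11 − 1 = 10.
φ(59) = 59 − 1 = 58.
Multiply: 10 · 58 = 580.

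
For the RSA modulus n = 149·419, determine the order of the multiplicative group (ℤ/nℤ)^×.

61864

φ(62431) = 62431 · (1 − 1/149) · (1 − 1/419)
       = 62431 · 61864/62431 = 61864.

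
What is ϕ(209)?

180

Prime factorization: 209 = 11 · 19.
φ(209) = 209 · (1 − 1/11) · (1 − 1/19)
       = 209 · 180/209 = 180.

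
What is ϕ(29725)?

First factor: 29725 = 5^2 × 29 × 41.
φ(5^2) = 5^1·(5−1) = 5·4 = 20.
φ(29) = 29 − 1 = 28.
φ(41) = 41 − 1 = 40.
Since φ is multiplicative, φ(29725) = 20 · 28 · 40 = 22400.

22400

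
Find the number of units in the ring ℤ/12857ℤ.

Factor 12857: 12857 = 13 · 23 · 43.
φ(13) = 13 − 1 = 12.
φ(23) = 23 − 1 = 22.
φ(43) = 43 − 1 = 42.
Multiply: 12 · 22 · 42 = 11088.

11088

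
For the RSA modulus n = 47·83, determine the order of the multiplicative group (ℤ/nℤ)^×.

3772

φ(n) = (p − 1)(q − 1) = (47−1)(83−1) = 46·82 = 3772.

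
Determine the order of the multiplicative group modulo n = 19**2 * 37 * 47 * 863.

488195424

φ(19^2) = 19^2 − 19^1 = 361 − 19 = 342.
φ(37) = 37 − 1 = 36.
φ(47) = 47 − 1 = 46.
φ(863) = 863 − 1 = 862.
φ(541773277) = 342 × 36 × 46 × 862 = 488195424.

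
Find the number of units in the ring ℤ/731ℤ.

First factor: 731 = 17 × 43.
φ(731) = 731 · (1 − 1/17) · (1 − 1/43)
       = 731 · 672/731 = 672.

672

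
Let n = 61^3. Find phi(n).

223260

φ(61^3) = 61^2·(61−1) = 3721·60 = 223260.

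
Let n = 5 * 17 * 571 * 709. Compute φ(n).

φ(34411315) = 34411315 · (1 − 1/5) · (1 − 1/17) · (1 − 1/571) · (1 − 1/709)
       = 34411315 · 25827840/34411315 = 25827840.

25827840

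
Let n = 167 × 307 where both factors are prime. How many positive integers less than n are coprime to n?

50796

φ(51269) = 51269 · (1 − 1/167) · (1 − 1/307)
       = 51269 · 50796/51269 = 50796.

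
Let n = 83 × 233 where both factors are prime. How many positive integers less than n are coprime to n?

19024

φ(19339) = 19339 · (1 − 1/83) · (1 − 1/233)
       = 19339 · 19024/19339 = 19024.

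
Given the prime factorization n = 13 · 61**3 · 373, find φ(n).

996632640

φ(13) = 13 − 1 = 12.
φ(61^3) = 61^3 − 61^2 = 226981 − 3721 = 223260.
φ(373) = 373 − 1 = 372.
φ(1100630869) = 12 × 223260 × 372 = 996632640.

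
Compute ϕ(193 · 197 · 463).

φ(17603723) = 17603723 · (1 − 1/193) · (1 − 1/197) · (1 − 1/463)
       = 17603723 · 17385984/17603723 = 17385984.

17385984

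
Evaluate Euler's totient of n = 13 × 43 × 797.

401184

φ(445523) = 445523 · (1 − 1/13) · (1 − 1/43) · (1 − 1/797)
       = 445523 · 401184/445523 = 401184.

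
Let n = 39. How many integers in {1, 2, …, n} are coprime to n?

Factor 39: 39 = 3 · 13.
φ(39) = 39 · (1 − 1/3) · (1 − 1/13)
       = 39 · 24/39 = 24.

24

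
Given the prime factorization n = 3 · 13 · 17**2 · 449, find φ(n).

2924544

φ(3) = 3 − 1 = 2.
φ(13) = 13 − 1 = 12.
φ(17^2) = 17^1·(17−1) = 17·16 = 272.
φ(449) = 449 − 1 = 448.
φ(5060679) = 2 × 12 × 272 × 448 = 2924544.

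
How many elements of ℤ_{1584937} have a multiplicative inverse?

1584937 = 29 · 31 · 41 · 43.
φ(29) = 29 − 1 = 28.
φ(31) = 31 − 1 = 30.
φ(41) = 41 − 1 = 40.
φ(43) = 43 − 1 = 42.
Multiply: 28 · 30 · 40 · 42 = 1411200.

1411200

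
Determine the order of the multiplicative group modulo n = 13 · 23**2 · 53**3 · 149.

131264884608

φ(152550242221) = 152550242221 · (1 − 1/13) · (1 − 1/23) · (1 − 1/53) · (1 − 1/149)
       = 152550242221 · 2031744/2361203 = 131264884608.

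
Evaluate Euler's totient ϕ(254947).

254947 = 7**2 * 11**2 * 43.
φ(254947) = 254947 · (1 − 1/7) · (1 − 1/11) · (1 − 1/43)
       = 254947 · 2520/3311 = 194040.

194040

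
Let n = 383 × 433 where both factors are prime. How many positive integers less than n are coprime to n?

165024

For distinct primes, φ(pq) = (p−1)(q−1) = 382 × 432 = 165024.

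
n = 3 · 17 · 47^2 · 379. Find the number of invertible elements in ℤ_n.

φ(42697761) = 42697761 · (1 − 1/3) · (1 − 1/17) · (1 − 1/47) · (1 − 1/379)
       = 42697761 · 556416/908463 = 26151552.

26151552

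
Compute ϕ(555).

Factor 555: 555 = 3 · 5 · 37.
φ(555) = 555 · (1 − 1/3) · (1 − 1/5) · (1 − 1/37)
       = 555 · 288/555 = 288.

288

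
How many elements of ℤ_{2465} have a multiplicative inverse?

1792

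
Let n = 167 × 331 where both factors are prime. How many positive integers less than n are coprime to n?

φ(167) = 167 − 1 = 166.
φ(331) = 331 − 1 = 330.
Since φ is multiplicative, φ(55277) = 166 · 330 = 54780.

54780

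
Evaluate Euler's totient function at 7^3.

294

φ(343) = 343 · (1 − 1/7)
       = 343 · 6/7 = 294.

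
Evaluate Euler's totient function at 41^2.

1640

φ(41^2) = 41^2 − 41^1 = 1681 − 41 = 1640.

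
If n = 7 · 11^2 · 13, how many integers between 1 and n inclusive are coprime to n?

7920

φ(11011) = 11011 · (1 − 1/7) · (1 − 1/11) · (1 − 1/13)
       = 11011 · 720/1001 = 7920.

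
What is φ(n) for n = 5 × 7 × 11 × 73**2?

φ(2051665) = 2051665 · (1 − 1/5) · (1 − 1/7) · (1 − 1/11) · (1 − 1/73)
       = 2051665 · 17280/28105 = 1261440.

1261440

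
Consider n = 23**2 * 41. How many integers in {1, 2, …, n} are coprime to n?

20240

φ(21689) = 21689 · (1 − 1/23) · (1 − 1/41)
       = 21689 · 880/943 = 20240.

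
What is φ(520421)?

425920

First factor: 520421 = 11^3 · 17 · 23.
φ(11^3) = 11^3 − 11^2 = 1331 − 121 = 1210.
φ(17) = 17 − 1 = 16.
φ(23) = 23 − 1 = 22.
φ(520421) = 1210 × 16 × 22 = 425920.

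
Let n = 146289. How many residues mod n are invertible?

79200

First factor: 146289 = 3 · 11^2 · 13 · 31.
φ(146289) = 146289 · (1 − 1/3) · (1 − 1/11) · (1 − 1/13) · (1 − 1/31)
       = 146289 · 7200/13299 = 79200.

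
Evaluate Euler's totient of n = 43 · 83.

φ(3569) = 3569 · (1 − 1/43) · (1 − 1/83)
       = 3569 · 3444/3569 = 3444.

3444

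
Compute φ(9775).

Prime factorization: 9775 = 5**2 * 17 * 23.
φ(9775) = 9775 · (1 − 1/5) · (1 − 1/17) · (1 − 1/23)
       = 9775 · 1408/1955 = 7040.

7040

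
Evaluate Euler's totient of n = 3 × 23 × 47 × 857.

φ(2779251) = 2779251 · (1 − 1/3) · (1 − 1/23) · (1 − 1/47) · (1 − 1/857)
       = 2779251 · 1732544/2779251 = 1732544.

1732544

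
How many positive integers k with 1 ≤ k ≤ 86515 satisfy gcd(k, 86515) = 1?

Factor 86515: 86515 = 5 × 11**3 × 13.
φ(5) = 5 − 1 = 4.
φ(11^3) = 11^2·(11−1) = 121·10 = 1210.
φ(13) = 13 − 1 = 12.
φ(86515) = 4 × 1210 × 12 = 58080.

58080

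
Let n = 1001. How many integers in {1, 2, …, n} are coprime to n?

Prime factorization: 1001 = 7 · 11 · 13.
φ(7) = 7 − 1 = 6.
φ(11) = 11 − 1 = 10.
φ(13) = 13 − 1 = 12.
φ(1001) = 6 × 10 × 12 = 720.

720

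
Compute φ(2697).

1680

Prime factorization: 2697 = 3 · 29 · 31.
φ(2697) = 2697 · (1 − 1/3) · (1 − 1/29) · (1 − 1/31)
       = 2697 · 1680/2697 = 1680.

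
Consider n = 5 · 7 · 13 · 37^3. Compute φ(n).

φ(5) = 5 − 1 = 4.
φ(7) = 7 − 1 = 6.
φ(13) = 13 − 1 = 12.
φ(37^3) = 37^2·(37−1) = 1369·36 = 49284.
Multiply: 4 · 6 · 12 · 49284 = 14193792.

14193792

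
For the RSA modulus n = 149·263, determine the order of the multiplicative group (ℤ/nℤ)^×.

38776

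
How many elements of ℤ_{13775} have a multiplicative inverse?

10080

First factor: 13775 = 5**2 · 19 · 29.
φ(13775) = 13775 · (1 − 1/5) · (1 − 1/19) · (1 − 1/29)
       = 13775 · 2016/2755 = 10080.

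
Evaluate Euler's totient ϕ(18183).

18183 = 3 * 11 * 19 * 29.
φ(3) = 3 − 1 = 2.
φ(11) = 11 − 1 = 10.
φ(19) = 19 − 1 = 18.
φ(29) = 29 − 1 = 28.
φ(18183) = 2 × 10 × 18 × 28 = 10080.

10080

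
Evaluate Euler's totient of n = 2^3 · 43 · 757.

127008

φ(260408) = 260408 · (1 − 1/2) · (1 − 1/43) · (1 − 1/757)
       = 260408 · 31752/65102 = 127008.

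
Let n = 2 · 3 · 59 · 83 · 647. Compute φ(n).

φ(19010154) = 19010154 · (1 − 1/2) · (1 − 1/3) · (1 − 1/59) · (1 − 1/83) · (1 − 1/647)
       = 19010154 · 6144752/19010154 = 6144752.

6144752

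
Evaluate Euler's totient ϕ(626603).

First factor: 626603 = 17 · 29 · 31 · 41.
φ(17) = 17 − 1 = 16.
φ(29) = 29 − 1 = 28.
φ(31) = 31 − 1 = 30.
φ(41) = 41 − 1 = 40.
Since φ is multiplicative, φ(626603) = 16 · 28 · 30 · 40 = 537600.

537600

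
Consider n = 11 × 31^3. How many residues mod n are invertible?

288300

φ(327701) = 327701 · (1 − 1/11) · (1 − 1/31)
       = 327701 · 300/341 = 288300.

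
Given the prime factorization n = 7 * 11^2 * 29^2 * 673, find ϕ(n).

360138240

φ(7) = 7 − 1 = 6.
φ(11^2) = 11^1·(11−1) = 11·10 = 110.
φ(29^2) = 29^2 − 29^1 = 841 − 29 = 812.
φ(673) = 673 − 1 = 672.
φ(479396071) = 6 × 110 × 812 × 672 = 360138240.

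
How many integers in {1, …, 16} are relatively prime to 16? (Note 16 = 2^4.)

8

φ(2^4) = 2^3·(2−1) = 8·1 = 8.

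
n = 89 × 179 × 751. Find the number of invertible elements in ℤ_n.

11748000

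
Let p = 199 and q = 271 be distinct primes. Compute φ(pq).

53460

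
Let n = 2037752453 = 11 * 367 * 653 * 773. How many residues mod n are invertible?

1842239040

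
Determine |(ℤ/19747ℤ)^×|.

First factor: 19747 = 7**2 × 13 × 31.
φ(19747) = 19747 · (1 − 1/7) · (1 − 1/13) · (1 − 1/31)
       = 19747 · 2160/2821 = 15120.

15120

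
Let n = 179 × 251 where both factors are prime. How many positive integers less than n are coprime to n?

φ(44929) = 44929 · (1 − 1/179) · (1 − 1/251)
       = 44929 · 44500/44929 = 44500.

44500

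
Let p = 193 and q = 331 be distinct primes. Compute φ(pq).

φ(193) = 193 − 1 = 192.
φ(331) = 331 − 1 = 330.
φ(63883) = 192 × 330 = 63360.

63360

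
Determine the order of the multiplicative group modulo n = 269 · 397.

106128

φ(269) = 269 − 1 = 268.
φ(397) = 397 − 1 = 396.
Since φ is multiplicative, φ(106793) = 268 · 396 = 106128.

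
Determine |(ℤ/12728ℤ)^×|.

6048

12728 = 2**3 · 37 · 43.
φ(2^3) = 2^2·(2−1) = 4·1 = 4.
φ(37) = 37 − 1 = 36.
φ(43) = 43 − 1 = 42.
Since φ is multiplicative, φ(12728) = 4 · 36 · 42 = 6048.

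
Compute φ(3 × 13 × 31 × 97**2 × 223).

φ(3) = 3 − 1 = 2.
φ(13) = 13 − 1 = 12.
φ(31) = 31 − 1 = 30.
φ(97^2) = 97^2 − 97^1 = 9409 − 97 = 9312.
φ(223) = 223 − 1 = 222.
Multiply: 2 · 12 · 30 · 9312 · 222 = 1488430080.

1488430080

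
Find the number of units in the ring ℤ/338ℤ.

156

338 = 2 × 13^2.
φ(338) = 338 · (1 − 1/2) · (1 − 1/13)
       = 338 · 12/26 = 156.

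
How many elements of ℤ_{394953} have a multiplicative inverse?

Prime factorization: 394953 = 3 × 13^2 × 19 × 41.
φ(394953) = 394953 · (1 − 1/3) · (1 − 1/13) · (1 − 1/19) · (1 − 1/41)
       = 394953 · 17280/30381 = 224640.

224640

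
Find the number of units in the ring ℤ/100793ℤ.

73920

100793 = 7^2 · 11^2 · 17.
φ(7^2) = 7^2 − 7^1 = 49 − 7 = 42.
φ(11^2) = 11^2 − 11^1 = 121 − 11 = 110.
φ(17) = 17 − 1 = 16.
φ(100793) = 42 × 110 × 16 = 73920.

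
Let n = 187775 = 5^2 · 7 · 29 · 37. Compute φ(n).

120960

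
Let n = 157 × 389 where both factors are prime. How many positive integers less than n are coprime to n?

60528

φ(157) = 157 − 1 = 156.
φ(389) = 389 − 1 = 388.
Multiply: 156 · 388 = 60528.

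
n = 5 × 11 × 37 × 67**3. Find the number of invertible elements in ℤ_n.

φ(5) = 5 − 1 = 4.
φ(11) = 11 − 1 = 10.
φ(37) = 37 − 1 = 36.
φ(67^3) = 67^3 − 67^2 = 300763 − 4489 = 296274.
Since φ is multiplicative, φ(612052705) = 4 · 10 · 36 · 296274 = 426634560.

426634560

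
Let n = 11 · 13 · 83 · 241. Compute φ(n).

2361600

φ(11) = 11 − 1 = 10.
φ(13) = 13 − 1 = 12.
φ(83) = 83 − 1 = 82.
φ(241) = 241 − 1 = 240.
Multiply: 10 · 12 · 82 · 240 = 2361600.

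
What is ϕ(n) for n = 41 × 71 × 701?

φ(2040611) = 2040611 · (1 − 1/41) · (1 − 1/71) · (1 − 1/701)
       = 2040611 · 1960000/2040611 = 1960000.

1960000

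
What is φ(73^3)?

383688

φ(73^3) = 73^2·(73−1) = 5329·72 = 383688.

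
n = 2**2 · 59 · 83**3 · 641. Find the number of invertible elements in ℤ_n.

φ(2^2) = 2^2 − 2^1 = 4 − 2 = 2.
φ(59) = 59 − 1 = 58.
φ(83^3) = 83^3 − 83^2 = 571787 − 6889 = 564898.
φ(641) = 641 − 1 = 640.
φ(86497650212) = 2 × 58 × 564898 × 640 = 41938027520.

41938027520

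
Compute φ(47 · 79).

3588

φ(3713) = 3713 · (1 − 1/47) · (1 − 1/79)
       = 3713 · 3588/3713 = 3588.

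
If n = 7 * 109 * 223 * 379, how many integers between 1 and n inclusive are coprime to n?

54377568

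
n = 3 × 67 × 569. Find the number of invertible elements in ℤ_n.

74976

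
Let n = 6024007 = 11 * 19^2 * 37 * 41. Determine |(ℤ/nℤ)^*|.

4924800

φ(11) = 11 − 1 = 10.
φ(19^2) = 19^1·(19−1) = 19·18 = 342.
φ(37) = 37 − 1 = 36.
φ(41) = 41 − 1 = 40.
Multiply: 10 · 342 · 36 · 40 = 4924800.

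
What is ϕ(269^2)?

72092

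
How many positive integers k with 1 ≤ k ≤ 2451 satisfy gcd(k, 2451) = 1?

1512

2451 = 3 · 19 · 43.
φ(3) = 3 − 1 = 2.
φ(19) = 19 − 1 = 18.
φ(43) = 43 − 1 = 42.
φ(2451) = 2 × 18 × 42 = 1512.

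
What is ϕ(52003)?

38016

Prime factorization: 52003 = 7 · 17 · 19 · 23.
φ(7) = 7 − 1 = 6.
φ(17) = 17 − 1 = 16.
φ(19) = 19 − 1 = 18.
φ(23) = 23 − 1 = 22.
Since φ is multiplicative, φ(52003) = 6 · 16 · 18 · 22 = 38016.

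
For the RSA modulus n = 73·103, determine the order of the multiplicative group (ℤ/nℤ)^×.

φ(73) = 73 − 1 = 72.
φ(103) = 103 − 1 = 102.
Multiply: 72 · 102 = 7344.

7344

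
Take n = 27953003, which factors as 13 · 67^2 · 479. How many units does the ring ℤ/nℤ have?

25364592

φ(13) = 13 − 1 = 12.
φ(67^2) = 67^1·(67−1) = 67·66 = 4422.
φ(479) = 479 − 1 = 478.
Multiply: 12 · 4422 · 478 = 25364592.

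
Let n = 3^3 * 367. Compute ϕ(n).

φ(3^3) = 3^3 − 3^2 = 27 − 9 = 18.
φ(367) = 367 − 1 = 366.
Since φ is multiplicative, φ(9909) = 18 · 366 = 6588.

6588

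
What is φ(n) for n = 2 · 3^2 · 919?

5508

φ(2) = 2 − 1 = 1.
φ(3^2) = 3^2 − 3^1 = 9 − 3 = 6.
φ(919) = 919 − 1 = 918.
φ(16542) = 1 × 6 × 918 = 5508.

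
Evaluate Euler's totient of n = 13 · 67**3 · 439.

φ(13) = 13 − 1 = 12.
φ(67^3) = 67^3 − 67^2 = 300763 − 4489 = 296274.
φ(439) = 439 − 1 = 438.
Since φ is multiplicative, φ(1716454441) = 12 · 296274 · 438 = 1557216144.

1557216144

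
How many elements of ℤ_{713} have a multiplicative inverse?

660

First factor: 713 = 23 × 31.
φ(23) = 23 − 1 = 22.
φ(31) = 31 − 1 = 30.
Multiply: 22 · 30 = 660.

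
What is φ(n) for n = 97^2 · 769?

φ(97^2) = 97^1·(97−1) = 97·96 = 9312.
φ(769) = 769 − 1 = 768.
Since φ is multiplicative, φ(7235521) = 9312 · 768 = 7151616.

7151616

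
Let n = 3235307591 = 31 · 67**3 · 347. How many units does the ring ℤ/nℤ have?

3075324120

φ(3235307591) = 3235307591 · (1 − 1/31) · (1 − 1/67) · (1 − 1/347)
       = 3235307591 · 685080/720719 = 3075324120.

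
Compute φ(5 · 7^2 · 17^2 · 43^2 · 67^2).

φ(5) = 5 − 1 = 4.
φ(7^2) = 7^2 − 7^1 = 49 − 7 = 42.
φ(17^2) = 17^2 − 17^1 = 289 − 17 = 272.
φ(43^2) = 43^1·(43−1) = 43·42 = 1806.
φ(67^2) = 67^1·(67−1) = 67·66 = 4422.
Multiply: 4 · 42 · 272 · 1806 · 4422 = 364934287872.

364934287872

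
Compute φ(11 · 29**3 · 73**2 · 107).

φ(11) = 11 − 1 = 10.
φ(29^3) = 29^3 − 29^2 = 24389 − 841 = 23548.
φ(73^2) = 73^2 − 73^1 = 5329 − 73 = 5256.
φ(107) = 107 − 1 = 106.
φ(152973490637) = 10 × 23548 × 5256 × 106 = 131194385280.

131194385280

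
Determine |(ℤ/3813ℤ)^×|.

2400

First factor: 3813 = 3 · 31 · 41.
φ(3) = 3 − 1 = 2.
φ(31) = 31 − 1 = 30.
φ(41) = 41 − 1 = 40.
Since φ is multiplicative, φ(3813) = 2 · 30 · 40 = 2400.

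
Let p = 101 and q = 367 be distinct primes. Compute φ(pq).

φ(37067) = 37067 · (1 − 1/101) · (1 − 1/367)
       = 37067 · 36600/37067 = 36600.

36600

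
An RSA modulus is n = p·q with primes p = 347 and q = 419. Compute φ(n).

For distinct primes, φ(pq) = (p−1)(q−1) = 346 × 418 = 144628.

144628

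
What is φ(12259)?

12259 = 13 × 23 × 41.
φ(12259) = 12259 · (1 − 1/13) · (1 − 1/23) · (1 − 1/41)
       = 12259 · 10560/12259 = 10560.

10560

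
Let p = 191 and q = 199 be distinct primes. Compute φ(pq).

37620

For distinct primes, φ(pq) = (p−1)(q−1) = 190 × 198 = 37620.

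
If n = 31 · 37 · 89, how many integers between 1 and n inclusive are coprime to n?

φ(102083) = 102083 · (1 − 1/31) · (1 − 1/37) · (1 − 1/89)
       = 102083 · 95040/102083 = 95040.

95040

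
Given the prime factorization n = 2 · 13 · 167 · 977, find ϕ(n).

1944192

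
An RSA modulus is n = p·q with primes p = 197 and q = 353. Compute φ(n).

68992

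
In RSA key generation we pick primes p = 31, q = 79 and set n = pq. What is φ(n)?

For distinct primes, φ(pq) = (p−1)(q−1) = 30 × 78 = 2340.

2340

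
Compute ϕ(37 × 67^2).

φ(37) = 37 − 1 = 36.
φ(67^2) = 67^1·(67−1) = 67·66 = 4422.
Since φ is multiplicative, φ(166093) = 36 · 4422 = 159192.

159192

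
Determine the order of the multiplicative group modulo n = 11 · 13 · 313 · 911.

φ(40775449) = 40775449 · (1 − 1/11) · (1 − 1/13) · (1 − 1/313) · (1 − 1/911)
       = 40775449 · 34070400/40775449 = 34070400.

34070400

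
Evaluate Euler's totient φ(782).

352

Prime factorization: 782 = 2 · 17 · 23.
φ(2) = 2 − 1 = 1.
φ(17) = 17 − 1 = 16.
φ(23) = 23 − 1 = 22.
Since φ is multiplicative, φ(782) = 1 · 16 · 22 = 352.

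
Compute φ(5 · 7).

24

φ(5) = 5 − 1 = 4.
φ(7) = 7 − 1 = 6.
Since φ is multiplicative, φ(35) = 4 · 6 = 24.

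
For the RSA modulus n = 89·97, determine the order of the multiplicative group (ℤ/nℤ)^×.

φ(pq) = (p−1)(q−1) = 88 · 96 = 8448.

8448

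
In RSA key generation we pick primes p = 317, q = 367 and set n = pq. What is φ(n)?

φ(317) = 317 − 1 = 316.
φ(367) = 367 − 1 = 366.
Multiply: 316 · 366 = 115656.

115656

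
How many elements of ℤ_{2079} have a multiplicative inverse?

1080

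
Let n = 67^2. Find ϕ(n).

4422

φ(4489) = 4489 · (1 − 1/67)
       = 4489 · 66/67 = 4422.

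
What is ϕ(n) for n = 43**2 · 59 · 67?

φ(43^2) = 43^1·(43−1) = 43·42 = 1806.
φ(59) = 59 − 1 = 58.
φ(67) = 67 − 1 = 66.
Multiply: 1806 · 58 · 66 = 6913368.

6913368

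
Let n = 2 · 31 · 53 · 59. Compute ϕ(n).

φ(193874) = 193874 · (1 − 1/2) · (1 − 1/31) · (1 − 1/53) · (1 − 1/59)
       = 193874 · 90480/193874 = 90480.

90480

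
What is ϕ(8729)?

First factor: 8729 = 7 * 29 * 43.
φ(7) = 7 − 1 = 6.
φ(29) = 29 − 1 = 28.
φ(43) = 43 − 1 = 42.
Multiply: 6 · 28 · 42 = 7056.

7056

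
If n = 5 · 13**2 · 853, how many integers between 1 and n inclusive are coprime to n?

531648

φ(720785) = 720785 · (1 − 1/5) · (1 − 1/13) · (1 − 1/853)
       = 720785 · 40896/55445 = 531648.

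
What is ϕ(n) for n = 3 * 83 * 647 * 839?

88781072

φ(135165417) = 135165417 · (1 − 1/3) · (1 − 1/83) · (1 − 1/647) · (1 − 1/839)
       = 135165417 · 88781072/135165417 = 88781072.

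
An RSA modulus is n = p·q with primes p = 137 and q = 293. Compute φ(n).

39712

For distinct primes, φ(pq) = (p−1)(q−1) = 136 × 292 = 39712.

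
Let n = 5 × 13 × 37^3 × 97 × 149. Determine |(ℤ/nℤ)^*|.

φ(47585707585) = 47585707585 · (1 − 1/5) · (1 − 1/13) · (1 − 1/37) · (1 − 1/97) · (1 − 1/149)
       = 47585707585 · 24551424/34759465 = 33610899456.

33610899456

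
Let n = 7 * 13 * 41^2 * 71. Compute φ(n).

8265600

φ(7) = 7 − 1 = 6.
φ(13) = 13 − 1 = 12.
φ(41^2) = 41^1·(41−1) = 41·40 = 1640.
φ(71) = 71 − 1 = 70.
Since φ is multiplicative, φ(10860941) = 6 · 12 · 1640 · 70 = 8265600.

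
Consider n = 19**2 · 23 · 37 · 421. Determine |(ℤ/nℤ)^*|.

113762880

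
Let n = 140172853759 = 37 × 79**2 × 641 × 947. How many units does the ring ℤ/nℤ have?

φ(37) = 37 − 1 = 36.
φ(79^2) = 79^1·(79−1) = 79·78 = 6162.
φ(641) = 641 − 1 = 640.
φ(947) = 947 − 1 = 946.
Multiply: 36 · 6162 · 640 · 946 = 134305966080.

134305966080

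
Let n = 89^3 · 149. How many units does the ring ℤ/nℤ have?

103163104

φ(89^3) = 89^3 − 89^2 = 704969 − 7921 = 697048.
φ(149) = 149 − 1 = 148.
Since φ is multiplicative, φ(105040381) = 697048 · 148 = 103163104.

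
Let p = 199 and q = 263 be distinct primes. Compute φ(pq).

51876

φ(n) = (p − 1)(q − 1) = (199−1)(263−1) = 198·262 = 51876.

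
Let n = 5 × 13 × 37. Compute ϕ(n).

1728

φ(2405) = 2405 · (1 − 1/5) · (1 − 1/13) · (1 − 1/37)
       = 2405 · 1728/2405 = 1728.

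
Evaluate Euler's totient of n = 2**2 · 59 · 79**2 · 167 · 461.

φ(113392304612) = 113392304612 · (1 − 1/2) · (1 − 1/59) · (1 − 1/79) · (1 − 1/167) · (1 − 1/461)
       = 113392304612 · 345452640/717672814 = 54581517120.

54581517120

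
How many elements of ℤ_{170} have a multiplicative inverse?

170 = 2 · 5 · 17.
φ(2) = 2 − 1 = 1.
φ(5) = 5 − 1 = 4.
φ(17) = 17 − 1 = 16.
Multiply: 1 · 4 · 16 = 64.

64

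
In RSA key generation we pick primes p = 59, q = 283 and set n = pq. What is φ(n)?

φ(16697) = 16697 · (1 − 1/59) · (1 − 1/283)
       = 16697 · 16356/16697 = 16356.

16356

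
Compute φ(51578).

51578 = 2 · 17 · 37 · 41.
φ(2) = 2 − 1 = 1.
φ(17) = 17 − 1 = 16.
φ(37) = 37 − 1 = 36.
φ(41) = 41 − 1 = 40.
φ(51578) = 1 × 16 × 36 × 40 = 23040.

23040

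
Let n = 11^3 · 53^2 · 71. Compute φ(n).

233433200

φ(265453309) = 265453309 · (1 − 1/11) · (1 − 1/53) · (1 − 1/71)
       = 265453309 · 36400/41393 = 233433200.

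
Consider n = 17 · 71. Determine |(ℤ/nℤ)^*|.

φ(1207) = 1207 · (1 − 1/17) · (1 − 1/71)
       = 1207 · 1120/1207 = 1120.

1120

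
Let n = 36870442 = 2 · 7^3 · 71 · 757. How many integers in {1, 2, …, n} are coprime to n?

φ(36870442) = 36870442 · (1 − 1/2) · (1 − 1/7) · (1 − 1/71) · (1 − 1/757)
       = 36870442 · 317520/752458 = 15558480.

15558480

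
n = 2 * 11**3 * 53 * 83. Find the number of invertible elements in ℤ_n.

5159440

φ(11710138) = 11710138 · (1 − 1/2) · (1 − 1/11) · (1 − 1/53) · (1 − 1/83)
       = 11710138 · 42640/96778 = 5159440.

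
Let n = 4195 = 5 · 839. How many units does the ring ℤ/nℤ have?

3352

φ(5) = 5 − 1 = 4.
φ(839) = 839 − 1 = 838.
φ(4195) = 4 × 838 = 3352.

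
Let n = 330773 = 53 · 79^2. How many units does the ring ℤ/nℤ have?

φ(330773) = 330773 · (1 − 1/53) · (1 − 1/79)
       = 330773 · 4056/4187 = 320424.

320424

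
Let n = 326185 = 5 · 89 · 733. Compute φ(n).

257664

φ(326185) = 326185 · (1 − 1/5) · (1 − 1/89) · (1 − 1/733)
       = 326185 · 257664/326185 = 257664.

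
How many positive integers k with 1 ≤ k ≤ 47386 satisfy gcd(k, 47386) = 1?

Factor 47386: 47386 = 2 × 19 × 29 × 43.
φ(2) = 2 − 1 = 1.
φ(19) = 19 − 1 = 18.
φ(29) = 29 − 1 = 28.
φ(43) = 43 − 1 = 42.
Multiply: 1 · 18 · 28 · 42 = 21168.

21168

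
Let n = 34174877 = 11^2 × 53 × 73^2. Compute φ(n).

30064320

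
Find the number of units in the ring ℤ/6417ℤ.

6417 = 3^2 * 23 * 31.
φ(6417) = 6417 · (1 − 1/3) · (1 − 1/23) · (1 − 1/31)
       = 6417 · 1320/2139 = 3960.

3960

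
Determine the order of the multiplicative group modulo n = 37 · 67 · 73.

171072

φ(37) = 37 − 1 = 36.
φ(67) = 67 − 1 = 66.
φ(73) = 73 − 1 = 72.
Since φ is multiplicative, φ(180967) = 36 · 66 · 72 = 171072.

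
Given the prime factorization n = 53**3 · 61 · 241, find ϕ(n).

φ(53^3) = 53^2·(53−1) = 2809·52 = 146068.
φ(61) = 61 − 1 = 60.
φ(241) = 241 − 1 = 240.
φ(2188640777) = 146068 × 60 × 240 = 2103379200.

2103379200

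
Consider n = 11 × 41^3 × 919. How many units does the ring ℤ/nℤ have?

φ(11) = 11 − 1 = 10.
φ(41^3) = 41^3 − 41^2 = 68921 − 1681 = 67240.
φ(919) = 919 − 1 = 918.
φ(696722389) = 10 × 67240 × 918 = 617263200.

617263200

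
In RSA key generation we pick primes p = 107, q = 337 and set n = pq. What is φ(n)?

35616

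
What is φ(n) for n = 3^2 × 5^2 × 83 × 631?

6199200

φ(11783925) = 11783925 · (1 − 1/3) · (1 − 1/5) · (1 − 1/83) · (1 − 1/631)
       = 11783925 · 413280/785595 = 6199200.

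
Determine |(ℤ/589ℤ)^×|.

540

Prime factorization: 589 = 19 * 31.
φ(19) = 19 − 1 = 18.
φ(31) = 31 − 1 = 30.
φ(589) = 18 × 30 = 540.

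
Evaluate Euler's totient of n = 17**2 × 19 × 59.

283968

φ(323969) = 323969 · (1 − 1/17) · (1 − 1/19) · (1 − 1/59)
       = 323969 · 16704/19057 = 283968.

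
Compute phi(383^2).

φ(146689) = 146689 · (1 − 1/383)
       = 146689 · 382/383 = 146306.

146306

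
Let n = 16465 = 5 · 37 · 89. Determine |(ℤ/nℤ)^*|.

12672

φ(16465) = 16465 · (1 − 1/5) · (1 − 1/37) · (1 − 1/89)
       = 16465 · 12672/16465 = 12672.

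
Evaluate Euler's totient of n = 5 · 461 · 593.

φ(5) = 5 − 1 = 4.
φ(461) = 461 − 1 = 460.
φ(593) = 593 − 1 = 592.
Multiply: 4 · 460 · 592 = 1089280.

1089280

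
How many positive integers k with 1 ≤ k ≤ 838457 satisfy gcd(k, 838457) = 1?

725760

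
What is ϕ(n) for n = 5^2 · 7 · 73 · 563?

4855680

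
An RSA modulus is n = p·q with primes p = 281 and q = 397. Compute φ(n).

110880

φ(111557) = 111557 · (1 − 1/281) · (1 − 1/397)
       = 111557 · 110880/111557 = 110880.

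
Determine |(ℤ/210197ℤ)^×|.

171072

Prime factorization: 210197 = 13 * 19 * 23 * 37.
φ(13) = 13 − 1 = 12.
φ(19) = 19 − 1 = 18.
φ(23) = 23 − 1 = 22.
φ(37) = 37 − 1 = 36.
Since φ is multiplicative, φ(210197) = 12 · 18 · 22 · 36 = 171072.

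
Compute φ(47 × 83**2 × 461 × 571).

82088527200

φ(85229722873) = 85229722873 · (1 − 1/47) · (1 − 1/83) · (1 − 1/461) · (1 − 1/571)
       = 85229722873 · 989018400/1026864131 = 82088527200.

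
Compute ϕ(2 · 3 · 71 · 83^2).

φ(2) = 2 − 1 = 1.
φ(3) = 3 − 1 = 2.
φ(71) = 71 − 1 = 70.
φ(83^2) = 83^1·(83−1) = 83·82 = 6806.
Since φ is multiplicative, φ(2934714) = 1 · 2 · 70 · 6806 = 952840.

952840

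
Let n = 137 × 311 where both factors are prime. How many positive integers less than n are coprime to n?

φ(137) = 137 − 1 = 136.
φ(311) = 311 − 1 = 310.
Multiply: 136 · 310 = 42160.

42160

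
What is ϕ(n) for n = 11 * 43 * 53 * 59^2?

74736480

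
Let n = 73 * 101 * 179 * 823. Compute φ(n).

φ(1086168241) = 1086168241 · (1 − 1/73) · (1 − 1/101) · (1 − 1/179) · (1 − 1/823)
       = 1086168241 · 1053475200/1086168241 = 1053475200.

1053475200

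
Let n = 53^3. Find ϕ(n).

146068

φ(53^3) = 53^3 − 53^2 = 148877 − 2809 = 146068.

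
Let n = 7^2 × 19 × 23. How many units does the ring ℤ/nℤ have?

φ(21413) = 21413 · (1 − 1/7) · (1 − 1/19) · (1 − 1/23)
       = 21413 · 2376/3059 = 16632.

16632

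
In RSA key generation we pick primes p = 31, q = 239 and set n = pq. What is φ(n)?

7140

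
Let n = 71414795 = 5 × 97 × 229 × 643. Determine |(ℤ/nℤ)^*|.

56208384

φ(5) = 5 − 1 = 4.
φ(97) = 97 − 1 = 96.
φ(229) = 229 − 1 = 228.
φ(643) = 643 − 1 = 642.
Multiply: 4 · 96 · 228 · 642 = 56208384.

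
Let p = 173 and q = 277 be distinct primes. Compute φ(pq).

φ(pq) = (p−1)(q−1) = 172 · 276 = 47472.

47472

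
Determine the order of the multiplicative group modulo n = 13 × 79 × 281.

φ(13) = 13 − 1 = 12.
φ(79) = 79 − 1 = 78.
φ(281) = 281 − 1 = 280.
φ(288587) = 12 × 78 × 280 = 262080.

262080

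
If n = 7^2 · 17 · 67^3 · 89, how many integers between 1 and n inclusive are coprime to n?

φ(7^2) = 7^1·(7−1) = 7·6 = 42.
φ(17) = 17 − 1 = 16.
φ(67^3) = 67^2·(67−1) = 4489·66 = 296274.
φ(89) = 89 − 1 = 88.
Since φ is multiplicative, φ(22297666531) = 42 · 16 · 296274 · 88 = 17520459264.

17520459264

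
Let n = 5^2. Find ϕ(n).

20

φ(5^2) = 5^1·(5−1) = 5·4 = 20.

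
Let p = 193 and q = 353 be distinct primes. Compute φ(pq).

67584

For distinct primes, φ(pq) = (p−1)(q−1) = 192 × 352 = 67584.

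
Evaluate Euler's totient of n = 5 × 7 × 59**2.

φ(121835) = 121835 · (1 − 1/5) · (1 − 1/7) · (1 − 1/59)
       = 121835 · 1392/2065 = 82128.

82128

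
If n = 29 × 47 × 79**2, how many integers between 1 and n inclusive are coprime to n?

7936656

φ(8506483) = 8506483 · (1 − 1/29) · (1 − 1/47) · (1 − 1/79)
       = 8506483 · 100464/107677 = 7936656.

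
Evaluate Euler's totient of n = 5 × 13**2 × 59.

36192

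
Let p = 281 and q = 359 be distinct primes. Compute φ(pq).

100240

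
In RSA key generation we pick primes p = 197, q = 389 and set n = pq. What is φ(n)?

76048

φ(n) = (p − 1)(q − 1) = (197−1)(389−1) = 196·388 = 76048.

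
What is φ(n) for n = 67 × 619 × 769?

31325184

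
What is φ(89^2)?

φ(89^2) = 89^2 − 89^1 = 7921 − 89 = 7832.

7832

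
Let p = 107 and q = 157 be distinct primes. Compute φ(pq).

φ(16799) = 16799 · (1 − 1/107) · (1 − 1/157)
       = 16799 · 16536/16799 = 16536.

16536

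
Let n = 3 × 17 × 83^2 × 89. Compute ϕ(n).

φ(3) = 3 − 1 = 2.
φ(17) = 17 − 1 = 16.
φ(83^2) = 83^2 − 83^1 = 6889 − 83 = 6806.
φ(89) = 89 − 1 = 88.
Since φ is multiplicative, φ(31269171) = 2 · 16 · 6806 · 88 = 19165696.

19165696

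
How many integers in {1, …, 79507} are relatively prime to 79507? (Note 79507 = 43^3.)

φ(43^3) = 43^3 − 43^2 = 79507 − 1849 = 77658.

77658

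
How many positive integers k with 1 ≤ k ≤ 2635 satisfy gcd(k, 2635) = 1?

1920

Factor 2635: 2635 = 5 * 17 * 31.
φ(5) = 5 − 1 = 4.
φ(17) = 17 − 1 = 16.
φ(31) = 31 − 1 = 30.
Multiply: 4 · 16 · 30 = 1920.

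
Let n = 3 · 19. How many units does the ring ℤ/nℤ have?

36

φ(3) = 3 − 1 = 2.
φ(19) = 19 − 1 = 18.
Multiply: 2 · 18 = 36.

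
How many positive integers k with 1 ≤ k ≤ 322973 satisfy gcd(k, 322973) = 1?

254016

Factor 322973: 322973 = 7 · 29 · 37 · 43.
φ(7) = 7 − 1 = 6.
φ(29) = 29 − 1 = 28.
φ(37) = 37 − 1 = 36.
φ(43) = 43 − 1 = 42.
Multiply: 6 · 28 · 36 · 42 = 254016.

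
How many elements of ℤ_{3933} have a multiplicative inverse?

2376

3933 = 3^2 · 19 · 23.
φ(3933) = 3933 · (1 − 1/3) · (1 − 1/19) · (1 − 1/23)
       = 3933 · 792/1311 = 2376.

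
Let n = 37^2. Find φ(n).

φ(1369) = 1369 · (1 − 1/37)
       = 1369 · 36/37 = 1332.

1332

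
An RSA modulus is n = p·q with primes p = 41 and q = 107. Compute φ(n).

4240

φ(4387) = 4387 · (1 − 1/41) · (1 − 1/107)
       = 4387 · 4240/4387 = 4240.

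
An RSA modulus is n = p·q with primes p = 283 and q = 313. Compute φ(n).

87984

For distinct primes, φ(pq) = (p−1)(q−1) = 282 × 312 = 87984.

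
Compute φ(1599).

960

Prime factorization: 1599 = 3 * 13 * 41.
φ(3) = 3 − 1 = 2.
φ(13) = 13 − 1 = 12.
φ(41) = 41 − 1 = 40.
Multiply: 2 · 12 · 40 = 960.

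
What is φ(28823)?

Prime factorization: 28823 = 19 × 37 × 41.
φ(28823) = 28823 · (1 − 1/19) · (1 − 1/37) · (1 − 1/41)
       = 28823 · 25920/28823 = 25920.

25920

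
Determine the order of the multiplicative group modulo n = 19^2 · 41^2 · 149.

83010240

φ(90419309) = 90419309 · (1 − 1/19) · (1 − 1/41) · (1 − 1/149)
       = 90419309 · 106560/116071 = 83010240.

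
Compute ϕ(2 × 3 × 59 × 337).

φ(2) = 2 − 1 = 1.
φ(3) = 3 − 1 = 2.
φ(59) = 59 − 1 = 58.
φ(337) = 337 − 1 = 336.
Multiply: 1 · 2 · 58 · 336 = 38976.

38976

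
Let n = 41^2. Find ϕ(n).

1640

φ(1681) = 1681 · (1 − 1/41)
       = 1681 · 40/41 = 1640.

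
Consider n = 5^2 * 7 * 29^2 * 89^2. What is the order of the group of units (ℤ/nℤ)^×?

763150080

φ(1165773175) = 1165773175 · (1 − 1/5) · (1 − 1/7) · (1 − 1/29) · (1 − 1/89)
       = 1165773175 · 59136/90335 = 763150080.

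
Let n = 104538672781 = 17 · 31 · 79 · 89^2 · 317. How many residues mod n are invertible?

φ(104538672781) = 104538672781 · (1 − 1/17) · (1 − 1/31) · (1 − 1/79) · (1 − 1/89) · (1 − 1/317)
       = 104538672781 · 1041131520/1174591829 = 92660705280.

92660705280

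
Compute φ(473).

473 = 11 * 43.
φ(11) = 11 − 1 = 10.
φ(43) = 43 − 1 = 42.
φ(473) = 10 × 42 = 420.

420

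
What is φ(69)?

First factor: 69 = 3 · 23.
φ(3) = 3 − 1 = 2.
φ(23) = 23 − 1 = 22.
Multiply: 2 · 22 = 44.

44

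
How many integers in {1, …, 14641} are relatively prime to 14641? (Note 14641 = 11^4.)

13310

φ(14641) = 14641 · (1 − 1/11)
       = 14641 · 10/11 = 13310.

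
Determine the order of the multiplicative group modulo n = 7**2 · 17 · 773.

φ(7^2) = 7^1·(7−1) = 7·6 = 42.
φ(17) = 17 − 1 = 16.
φ(773) = 773 − 1 = 772.
φ(643909) = 42 × 16 × 772 = 518784.

518784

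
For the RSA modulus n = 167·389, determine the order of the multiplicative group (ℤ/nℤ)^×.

64408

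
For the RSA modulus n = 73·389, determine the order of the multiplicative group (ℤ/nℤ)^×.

φ(28397) = 28397 · (1 − 1/73) · (1 − 1/389)
       = 28397 · 27936/28397 = 27936.

27936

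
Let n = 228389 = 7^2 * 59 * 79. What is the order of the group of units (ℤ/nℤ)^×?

190008

φ(228389) = 228389 · (1 − 1/7) · (1 − 1/59) · (1 − 1/79)
       = 228389 · 27144/32627 = 190008.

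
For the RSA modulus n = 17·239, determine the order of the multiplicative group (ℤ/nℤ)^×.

3808

φ(17) = 17 − 1 = 16.
φ(239) = 239 − 1 = 238.
Since φ is multiplicative, φ(4063) = 16 · 238 = 3808.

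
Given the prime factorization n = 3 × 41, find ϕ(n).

80

φ(3) = 3 − 1 = 2.
φ(41) = 41 − 1 = 40.
φ(123) = 2 × 40 = 80.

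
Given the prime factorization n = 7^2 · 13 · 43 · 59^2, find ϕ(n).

72436896

φ(95348071) = 95348071 · (1 − 1/7) · (1 − 1/13) · (1 − 1/43) · (1 − 1/59)
       = 95348071 · 175392/230867 = 72436896.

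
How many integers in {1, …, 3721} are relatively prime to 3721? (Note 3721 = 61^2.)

φ(61^2) = 61^1·(61−1) = 61·60 = 3660.

3660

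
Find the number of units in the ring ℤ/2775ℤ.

1440

Factor 2775: 2775 = 3 × 5^2 × 37.
φ(2775) = 2775 · (1 − 1/3) · (1 − 1/5) · (1 − 1/37)
       = 2775 · 288/555 = 1440.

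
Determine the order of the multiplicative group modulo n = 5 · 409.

φ(2045) = 2045 · (1 − 1/5) · (1 − 1/409)
       = 2045 · 1632/2045 = 1632.

1632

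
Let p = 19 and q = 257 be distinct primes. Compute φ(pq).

φ(4883) = 4883 · (1 − 1/19) · (1 − 1/257)
       = 4883 · 4608/4883 = 4608.

4608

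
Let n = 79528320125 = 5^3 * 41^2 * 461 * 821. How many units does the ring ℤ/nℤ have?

61860800000

φ(5^3) = 5^3 − 5^2 = 125 − 25 = 100.
φ(41^2) = 41^2 − 41^1 = 1681 − 41 = 1640.
φ(461) = 461 − 1 = 460.
φ(821) = 821 − 1 = 820.
Since φ is multiplicative, φ(79528320125) = 100 · 1640 · 460 · 820 = 61860800000.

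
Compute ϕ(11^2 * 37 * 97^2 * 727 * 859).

22970056412160

φ(11^2) = 11^2 − 11^1 = 121 − 11 = 110.
φ(37) = 37 − 1 = 36.
φ(97^2) = 97^2 − 97^1 = 9409 − 97 = 9312.
φ(727) = 727 − 1 = 726.
φ(859) = 859 − 1 = 858.
Multiply: 110 · 36 · 9312 · 726 · 858 = 22970056412160.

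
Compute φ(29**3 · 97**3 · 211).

4466712741120

φ(4696687359167) = 4696687359167 · (1 − 1/29) · (1 − 1/97) · (1 − 1/211)
       = 4696687359167 · 564480/593543 = 4466712741120.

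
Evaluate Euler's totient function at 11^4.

13310

φ(14641) = 14641 · (1 − 1/11)
       = 14641 · 10/11 = 13310.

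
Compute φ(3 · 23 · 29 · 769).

946176

φ(3) = 3 − 1 = 2.
φ(23) = 23 − 1 = 22.
φ(29) = 29 − 1 = 28.
φ(769) = 769 − 1 = 768.
Multiply: 2 · 22 · 28 · 768 = 946176.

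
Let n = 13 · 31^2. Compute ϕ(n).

11160

φ(13) = 13 − 1 = 12.
φ(31^2) = 31^2 − 31^1 = 961 − 31 = 930.
Since φ is multiplicative, φ(12493) = 12 · 930 = 11160.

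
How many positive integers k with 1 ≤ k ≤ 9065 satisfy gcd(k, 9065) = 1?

First factor: 9065 = 5 × 7^2 × 37.
φ(5) = 5 − 1 = 4.
φ(7^2) = 7^2 − 7^1 = 49 − 7 = 42.
φ(37) = 37 − 1 = 36.
Since φ is multiplicative, φ(9065) = 4 · 42 · 36 = 6048.

6048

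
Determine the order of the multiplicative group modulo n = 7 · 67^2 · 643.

17033544

φ(20204989) = 20204989 · (1 − 1/7) · (1 − 1/67) · (1 − 1/643)
       = 20204989 · 254232/301567 = 17033544.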